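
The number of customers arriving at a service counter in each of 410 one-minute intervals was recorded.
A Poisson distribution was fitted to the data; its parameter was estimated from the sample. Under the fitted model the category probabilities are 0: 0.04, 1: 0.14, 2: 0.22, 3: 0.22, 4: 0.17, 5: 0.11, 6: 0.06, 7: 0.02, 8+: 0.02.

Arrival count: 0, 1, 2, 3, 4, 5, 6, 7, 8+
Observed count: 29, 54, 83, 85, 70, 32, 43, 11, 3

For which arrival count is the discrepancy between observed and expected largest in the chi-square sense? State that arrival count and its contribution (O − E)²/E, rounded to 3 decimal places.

6, 13.763

Expected counts E_i = n·p_i: 410×0.04 = 16.4, 410×0.14 = 57.4, 410×0.22 = 90.2, 410×0.22 = 90.2, 410×0.17 = 69.7, 410×0.11 = 45.1, 410×0.06 = 24.6, 410×0.02 = 8.2, 410×0.02 = 8.2.
χ² = (29−16.4)²/16.4 + (54−57.4)²/57.4 + (83−90.2)²/90.2 + (85−90.2)²/90.2 + (70−69.7)²/69.7 + (32−45.1)²/45.1 + (43−24.6)²/24.6 + (11−8.2)²/8.2 + (3−8.2)²/8.2
   = 9.6805 + 0.2014 + 0.5747 + 0.2998 + 0.0013 + 3.8051 + 13.7626 + 0.9561 + 3.2976
The largest term is for 6: 13.763.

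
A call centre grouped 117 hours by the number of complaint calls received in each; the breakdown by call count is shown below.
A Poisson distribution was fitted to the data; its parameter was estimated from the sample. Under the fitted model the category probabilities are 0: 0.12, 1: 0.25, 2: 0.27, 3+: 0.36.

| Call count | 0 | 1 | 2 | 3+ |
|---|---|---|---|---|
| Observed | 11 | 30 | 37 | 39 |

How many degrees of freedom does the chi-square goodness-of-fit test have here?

2

There are k = 4 categories and 1 parameter estimated from the data, so df = 4 − 1 − 1 = 2.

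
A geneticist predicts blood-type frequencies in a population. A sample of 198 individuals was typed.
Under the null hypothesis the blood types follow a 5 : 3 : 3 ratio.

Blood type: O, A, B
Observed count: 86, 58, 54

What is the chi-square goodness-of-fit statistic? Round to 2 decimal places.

0.47

Ratio total = 11. Expected counts: 198×5/11 = 90, 198×3/11 = 54, 198×3/11 = 54.
cat         O        E   (O−E)²/E
O          86       90      0.178
A          58       54      0.296
B          54       54      0.000
Sum = 0.47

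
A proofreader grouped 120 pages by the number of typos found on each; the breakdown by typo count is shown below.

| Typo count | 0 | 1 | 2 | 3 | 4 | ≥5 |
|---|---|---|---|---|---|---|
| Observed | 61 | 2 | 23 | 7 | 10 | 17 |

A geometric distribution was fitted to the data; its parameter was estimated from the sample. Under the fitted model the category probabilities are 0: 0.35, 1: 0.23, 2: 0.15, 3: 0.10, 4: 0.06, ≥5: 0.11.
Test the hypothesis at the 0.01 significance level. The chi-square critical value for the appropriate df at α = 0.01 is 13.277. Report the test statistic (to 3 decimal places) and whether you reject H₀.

Expected counts E_i = n·p_i: 120×0.35 = 42, 120×0.23 = 27.6, 120×0.15 = 18, 120×0.10 = 12, 120×0.06 = 7.2, 120×0.11 = 13.2.
cat         O        E   (O−E)²/E
0          61       42     8.5952
1           2     27.6    23.7449
2          23       18     1.3889
3           7       12     2.0833
4          10      7.2     1.0889
≥5         17     13.2     1.0939
Sum = 37.995
df = 4. Since 37.995 > 13.277, we reject H₀.

37.995; reject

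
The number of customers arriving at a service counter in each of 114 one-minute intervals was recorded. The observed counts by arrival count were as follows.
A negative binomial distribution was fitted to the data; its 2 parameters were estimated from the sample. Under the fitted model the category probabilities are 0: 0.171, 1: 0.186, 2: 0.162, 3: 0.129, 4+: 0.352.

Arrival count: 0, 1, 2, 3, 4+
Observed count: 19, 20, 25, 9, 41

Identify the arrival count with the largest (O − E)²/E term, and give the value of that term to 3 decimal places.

Expected counts E_i = n·p_i: 114×0.171 = 19.494, 114×0.186 = 21.204, 114×0.162 = 18.468, 114×0.129 = 14.706, 114×0.352 = 40.128.
cat         O        E   (O−E)²/E
0          19   19.494     0.0125
1          20   21.204     0.0684
2          25   18.468     2.3103
3           9   14.706     2.2140
4+         41   40.128     0.0189
The largest term is for 2: 2.310.

2, 2.310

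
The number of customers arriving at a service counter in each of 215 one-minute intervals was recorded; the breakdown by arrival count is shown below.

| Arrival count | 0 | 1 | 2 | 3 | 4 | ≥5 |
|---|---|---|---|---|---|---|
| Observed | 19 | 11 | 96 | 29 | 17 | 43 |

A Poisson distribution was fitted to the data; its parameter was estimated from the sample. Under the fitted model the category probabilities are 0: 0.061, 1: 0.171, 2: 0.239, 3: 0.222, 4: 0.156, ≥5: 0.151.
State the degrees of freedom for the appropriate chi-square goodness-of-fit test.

4

There are k = 6 categories and 1 parameter estimated from the data, so df = 6 − 1 − 1 = 4.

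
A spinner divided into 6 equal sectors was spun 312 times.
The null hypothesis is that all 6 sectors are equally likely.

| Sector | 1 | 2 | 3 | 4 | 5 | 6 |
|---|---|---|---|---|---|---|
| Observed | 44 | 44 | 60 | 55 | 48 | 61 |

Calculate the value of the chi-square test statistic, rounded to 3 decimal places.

5.731

Under H₀ each category has probability 1/6, so each expected count is 312/6 = 52.
χ² = (44−52)²/52 + (44−52)²/52 + (60−52)²/52 + (55−52)²/52 + (48−52)²/52 + (61−52)²/52
   = 1.2308 + 1.2308 + 1.2308 + 0.1731 + 0.3077 + 1.5577
Sum = 5.731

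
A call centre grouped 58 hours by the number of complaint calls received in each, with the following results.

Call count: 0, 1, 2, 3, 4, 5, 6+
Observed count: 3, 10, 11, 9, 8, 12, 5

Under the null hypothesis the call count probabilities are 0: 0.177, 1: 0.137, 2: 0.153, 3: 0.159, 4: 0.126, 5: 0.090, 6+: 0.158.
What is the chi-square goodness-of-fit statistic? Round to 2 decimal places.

16.95

Expected counts E_i = n·p_i: 58×0.177 = 10.266, 58×0.137 = 7.946, 58×0.153 = 8.874, 58×0.159 = 9.222, 58×0.126 = 7.308, 58×0.090 = 5.22, 58×0.158 = 9.164.
χ² = (3−10.266)²/10.266 + (10−7.946)²/7.946 + (11−8.874)²/8.874 + (9−9.222)²/9.222 + (8−7.308)²/7.308 + (12−5.22)²/5.22 + (5−9.164)²/9.164
   = 5.143 + 0.531 + 0.509 + 0.005 + 0.066 + 8.806 + 1.892
Sum = 16.95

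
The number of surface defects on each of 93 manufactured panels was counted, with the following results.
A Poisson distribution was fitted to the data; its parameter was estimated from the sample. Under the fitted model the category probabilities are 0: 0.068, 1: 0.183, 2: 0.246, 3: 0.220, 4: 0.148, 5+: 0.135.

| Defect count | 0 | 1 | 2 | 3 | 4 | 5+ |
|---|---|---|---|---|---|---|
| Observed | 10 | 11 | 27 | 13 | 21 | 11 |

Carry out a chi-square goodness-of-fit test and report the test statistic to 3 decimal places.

Expected counts E_i = n·p_i: 93×0.068 = 6.324, 93×0.183 = 17.019, 93×0.246 = 22.878, 93×0.220 = 20.46, 93×0.148 = 13.764, 93×0.135 = 12.555.
0: (10 − 6.324)²/6.324 = 13.512976/6.324 = 2.1368
1: (11 − 17.019)²/17.019 = 36.228361/17.019 = 2.1287
2: (27 − 22.878)²/22.878 = 16.990884/22.878 = 0.7427
3: (13 − 20.46)²/20.46 = 55.6516/20.46 = 2.7200
4: (21 − 13.764)²/13.764 = 52.359696/13.764 = 3.8041
5+: (11 − 12.555)²/12.555 = 2.418025/12.555 = 0.1926
Sum = 11.725

11.725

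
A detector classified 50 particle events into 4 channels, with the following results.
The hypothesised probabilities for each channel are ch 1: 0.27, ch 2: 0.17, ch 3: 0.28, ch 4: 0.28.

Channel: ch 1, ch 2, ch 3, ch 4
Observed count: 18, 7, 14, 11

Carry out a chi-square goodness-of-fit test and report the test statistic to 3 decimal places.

Expected counts E_i = n·p_i: 50×0.27 = 13.5, 50×0.17 = 8.5, 50×0.28 = 14, 50×0.28 = 14.
cat         O        E   (O−E)²/E
ch 1       18     13.5     1.5000
ch 2        7      8.5     0.2647
ch 3       14       14     0.0000
ch 4       11       14     0.6429
Sum = 2.408

2.408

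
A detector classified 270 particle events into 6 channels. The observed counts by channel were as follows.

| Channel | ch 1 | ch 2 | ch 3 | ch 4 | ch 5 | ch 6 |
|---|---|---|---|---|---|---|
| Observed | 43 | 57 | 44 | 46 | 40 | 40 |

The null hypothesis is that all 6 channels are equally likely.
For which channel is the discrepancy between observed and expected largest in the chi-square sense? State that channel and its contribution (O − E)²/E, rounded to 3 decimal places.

ch 2, 3.200

Under H₀ each category has probability 1/6, so each expected count is 270/6 = 45.
χ² = (43−45)²/45 + (57−45)²/45 + (44−45)²/45 + (46−45)²/45 + (40−45)²/45 + (40−45)²/45
   = 0.0889 + 3.2000 + 0.0222 + 0.0222 + 0.5556 + 0.5556
The largest term is for ch 2: 3.200.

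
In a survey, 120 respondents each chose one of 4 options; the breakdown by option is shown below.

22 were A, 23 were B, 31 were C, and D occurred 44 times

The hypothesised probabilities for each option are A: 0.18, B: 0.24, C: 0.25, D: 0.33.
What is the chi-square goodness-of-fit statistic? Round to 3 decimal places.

Expected counts E_i = n·p_i: 120×0.18 = 21.6, 120×0.24 = 28.8, 120×0.25 = 30, 120×0.33 = 39.6.
χ² = (22−21.6)²/21.6 + (23−28.8)²/28.8 + (31−30)²/30 + (44−39.6)²/39.6
   = 0.0074 + 1.1681 + 0.0333 + 0.4889
Sum = 1.698

1.698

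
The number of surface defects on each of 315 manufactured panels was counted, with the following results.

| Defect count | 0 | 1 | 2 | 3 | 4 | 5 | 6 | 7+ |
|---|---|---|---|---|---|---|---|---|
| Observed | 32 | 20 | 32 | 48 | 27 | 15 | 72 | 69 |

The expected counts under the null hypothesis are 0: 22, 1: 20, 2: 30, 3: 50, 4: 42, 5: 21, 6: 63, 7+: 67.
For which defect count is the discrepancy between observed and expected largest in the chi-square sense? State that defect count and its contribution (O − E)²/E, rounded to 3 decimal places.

4, 5.357

χ² = (32−22)²/22 + (20−20)²/20 + (32−30)²/30 + (48−50)²/50 + (27−42)²/42 + (15−21)²/21 + (72−63)²/63 + (69−67)²/67
   = 4.5455 + 0.0000 + 0.1333 + 0.0800 + 5.3571 + 1.7143 + 1.2857 + 0.0597
The largest term is for 4: 5.357.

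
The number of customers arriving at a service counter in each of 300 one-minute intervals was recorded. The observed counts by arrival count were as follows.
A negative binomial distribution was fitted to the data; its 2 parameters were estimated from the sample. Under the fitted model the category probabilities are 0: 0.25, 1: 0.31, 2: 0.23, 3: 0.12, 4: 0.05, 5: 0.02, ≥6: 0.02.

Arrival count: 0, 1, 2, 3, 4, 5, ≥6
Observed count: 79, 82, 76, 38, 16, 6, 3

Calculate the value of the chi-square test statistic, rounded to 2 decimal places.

3.90

Expected counts E_i = n·p_i: 300×0.25 = 75, 300×0.31 = 93, 300×0.23 = 69, 300×0.12 = 36, 300×0.05 = 15, 300×0.02 = 6, 300×0.02 = 6.
χ² = (79−75)²/75 + (82−93)²/93 + (76−69)²/69 + (38−36)²/36 + (16−15)²/15 + (6−6)²/6 + (3−6)²/6
   = 0.213 + 1.301 + 0.710 + 0.111 + 0.067 + 0.000 + 1.500
Sum = 3.90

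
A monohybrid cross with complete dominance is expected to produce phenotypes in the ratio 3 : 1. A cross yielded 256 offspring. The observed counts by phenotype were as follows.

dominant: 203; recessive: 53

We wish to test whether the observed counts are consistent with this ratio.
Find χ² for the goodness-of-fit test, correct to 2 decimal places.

Ratio total = 4. Expected counts: 256×3/4 = 192, 256×1/4 = 64.
χ² = (203−192)²/192 + (53−64)²/64
   = 0.630 + 1.891
Sum = 2.52

2.52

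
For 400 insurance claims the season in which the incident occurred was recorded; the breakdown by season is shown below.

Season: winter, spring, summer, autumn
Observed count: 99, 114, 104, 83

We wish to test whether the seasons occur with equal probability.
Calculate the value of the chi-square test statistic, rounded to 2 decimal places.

5.02

Expected count for each of the 4 categories: 400/4 = 100.
winter: (99 − 100)²/100 = 1/100 = 0.010
spring: (114 − 100)²/100 = 196/100 = 1.960
summer: (104 − 100)²/100 = 16/100 = 0.160
autumn: (83 − 100)²/100 = 289/100 = 2.890
Sum = 5.02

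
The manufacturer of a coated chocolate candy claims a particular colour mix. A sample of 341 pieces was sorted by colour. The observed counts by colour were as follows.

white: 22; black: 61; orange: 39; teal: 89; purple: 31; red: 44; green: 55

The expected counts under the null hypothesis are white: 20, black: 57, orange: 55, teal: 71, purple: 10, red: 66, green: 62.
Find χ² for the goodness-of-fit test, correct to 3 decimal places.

61.922

white: (22 − 20)²/20 = 4/20 = 0.2000
black: (61 − 57)²/57 = 16/57 = 0.2807
orange: (39 − 55)²/55 = 256/55 = 4.6545
teal: (89 − 71)²/71 = 324/71 = 4.5634
purple: (31 − 10)²/10 = 441/10 = 44.1000
red: (44 − 66)²/66 = 484/66 = 7.3333
green: (55 − 62)²/62 = 49/62 = 0.7903
Sum = 61.922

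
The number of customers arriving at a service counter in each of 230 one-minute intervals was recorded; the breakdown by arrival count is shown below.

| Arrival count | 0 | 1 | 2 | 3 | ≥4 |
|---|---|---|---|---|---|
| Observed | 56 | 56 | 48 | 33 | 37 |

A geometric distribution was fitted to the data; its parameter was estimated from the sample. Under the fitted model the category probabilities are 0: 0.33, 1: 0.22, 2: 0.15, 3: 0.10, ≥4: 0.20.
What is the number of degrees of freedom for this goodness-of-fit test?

There are k = 5 categories and 1 parameter estimated from the data, so df = 5 − 1 − 1 = 3.

3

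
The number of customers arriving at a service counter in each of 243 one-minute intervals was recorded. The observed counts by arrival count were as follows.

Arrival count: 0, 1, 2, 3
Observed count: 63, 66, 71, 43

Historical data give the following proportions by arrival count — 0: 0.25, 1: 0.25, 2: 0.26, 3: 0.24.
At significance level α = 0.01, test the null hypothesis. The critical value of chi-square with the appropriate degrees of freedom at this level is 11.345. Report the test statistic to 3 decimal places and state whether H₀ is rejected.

5.529; do not reject

Expected counts E_i = n·p_i: 243×0.25 = 60.75, 243×0.25 = 60.75, 243×0.26 = 63.18, 243×0.24 = 58.32.
χ² = (63−60.75)²/60.75 + (66−60.75)²/60.75 + (71−63.18)²/63.18 + (43−58.32)²/58.32
   = 0.0833 + 0.4537 + 0.9679 + 4.0244
Sum = 5.529
df = 3. Since 5.529 < 11.345, we do not reject H₀.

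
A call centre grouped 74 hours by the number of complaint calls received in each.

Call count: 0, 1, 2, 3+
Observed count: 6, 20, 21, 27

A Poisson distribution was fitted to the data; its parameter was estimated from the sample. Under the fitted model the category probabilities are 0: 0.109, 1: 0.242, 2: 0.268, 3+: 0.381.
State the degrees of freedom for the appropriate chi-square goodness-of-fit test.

There are k = 4 categories and 1 parameter estimated from the data, so df = 4 − 1 − 1 = 2.

2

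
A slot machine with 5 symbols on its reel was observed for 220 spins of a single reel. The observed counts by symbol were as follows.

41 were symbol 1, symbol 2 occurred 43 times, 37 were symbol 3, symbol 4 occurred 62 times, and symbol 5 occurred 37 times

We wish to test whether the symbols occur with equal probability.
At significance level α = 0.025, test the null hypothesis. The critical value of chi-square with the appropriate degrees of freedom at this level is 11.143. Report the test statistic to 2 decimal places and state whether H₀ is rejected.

Under H₀ each category has probability 1/5, so each expected count is 220/5 = 44.
χ² = (41−44)²/44 + (43−44)²/44 + (37−44)²/44 + (62−44)²/44 + (37−44)²/44
   = 0.205 + 0.023 + 1.114 + 7.364 + 1.114
Sum = 9.82
df = 4. Since 9.82 < 11.143, we do not reject H₀.

9.82; do not reject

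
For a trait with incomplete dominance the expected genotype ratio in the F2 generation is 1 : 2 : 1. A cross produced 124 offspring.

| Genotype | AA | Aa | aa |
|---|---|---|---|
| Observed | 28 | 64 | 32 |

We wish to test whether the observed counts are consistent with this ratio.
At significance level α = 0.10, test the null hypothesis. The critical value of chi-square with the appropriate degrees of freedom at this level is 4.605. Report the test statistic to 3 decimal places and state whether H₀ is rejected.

0.387; do not reject

Ratio total = 4. Expected counts: 124×1/4 = 31, 124×2/4 = 62, 124×1/4 = 31.
cat         O        E   (O−E)²/E
AA         28       31     0.2903
Aa         64       62     0.0645
aa         32       31     0.0323
Sum = 0.387
df = 2. Since 0.387 < 4.605, we do not reject H₀.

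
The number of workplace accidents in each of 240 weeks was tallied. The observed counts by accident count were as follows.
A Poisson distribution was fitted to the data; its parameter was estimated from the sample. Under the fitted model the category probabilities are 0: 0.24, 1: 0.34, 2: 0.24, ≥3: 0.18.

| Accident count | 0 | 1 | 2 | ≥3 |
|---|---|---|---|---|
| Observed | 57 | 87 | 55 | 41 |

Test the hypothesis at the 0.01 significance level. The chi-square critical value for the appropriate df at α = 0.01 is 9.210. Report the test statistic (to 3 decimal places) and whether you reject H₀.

0.593; do not reject

Expected counts E_i = n·p_i: 240×0.24 = 57.6, 240×0.34 = 81.6, 240×0.24 = 57.6, 240×0.18 = 43.2.
χ² = (57−57.6)²/57.6 + (87−81.6)²/81.6 + (55−57.6)²/57.6 + (41−43.2)²/43.2
   = 0.0063 + 0.3574 + 0.1174 + 0.1120
Sum = 0.593
df = 2. Since 0.593 < 9.210, we do not reject H₀.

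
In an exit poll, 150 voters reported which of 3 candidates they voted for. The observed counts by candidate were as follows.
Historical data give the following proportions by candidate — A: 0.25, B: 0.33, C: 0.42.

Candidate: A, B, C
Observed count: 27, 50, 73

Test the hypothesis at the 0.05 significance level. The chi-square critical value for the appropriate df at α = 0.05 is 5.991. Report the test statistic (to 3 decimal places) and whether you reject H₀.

4.532; do not reject

Expected counts E_i = n·p_i: 150×0.25 = 37.5, 150×0.33 = 49.5, 150×0.42 = 63.
cat         O        E   (O−E)²/E
A          27     37.5     2.9400
B          50     49.5     0.0051
C          73       63     1.5873
Sum = 4.532
df = 2. Since 4.532 < 5.991, we do not reject H₀.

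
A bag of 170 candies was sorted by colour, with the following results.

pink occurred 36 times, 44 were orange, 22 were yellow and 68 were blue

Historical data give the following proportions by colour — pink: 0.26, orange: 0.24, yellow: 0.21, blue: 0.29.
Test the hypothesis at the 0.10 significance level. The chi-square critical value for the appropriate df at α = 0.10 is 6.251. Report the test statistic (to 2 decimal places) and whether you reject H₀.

14.12; reject

Expected counts E_i = n·p_i: 170×0.26 = 44.2, 170×0.24 = 40.8, 170×0.21 = 35.7, 170×0.29 = 49.3.
χ² = (36−44.2)²/44.2 + (44−40.8)²/40.8 + (22−35.7)²/35.7 + (68−49.3)²/49.3
   = 1.521 + 0.251 + 5.257 + 7.093
Sum = 14.12
df = 3. Since 14.12 > 6.251, we reject H₀.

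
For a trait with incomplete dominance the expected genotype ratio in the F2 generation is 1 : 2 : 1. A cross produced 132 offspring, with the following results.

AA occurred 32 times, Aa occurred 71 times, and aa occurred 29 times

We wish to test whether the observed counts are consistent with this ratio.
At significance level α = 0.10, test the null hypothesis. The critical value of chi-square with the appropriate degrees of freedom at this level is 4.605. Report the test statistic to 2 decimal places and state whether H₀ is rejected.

0.89; do not reject

Ratio total = 4. Expected counts: 132×1/4 = 33, 132×2/4 = 66, 132×1/4 = 33.
cat         O        E   (O−E)²/E
AA         32       33      0.030
Aa         71       66      0.379
aa         29       33      0.485
Sum = 0.89
df = 2. Since 0.89 < 4.605, we do not reject H₀.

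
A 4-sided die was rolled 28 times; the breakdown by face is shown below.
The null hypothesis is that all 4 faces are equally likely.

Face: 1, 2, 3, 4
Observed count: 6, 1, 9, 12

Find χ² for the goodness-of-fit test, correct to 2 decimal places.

9.43

Under H₀ each category has probability 1/4, so each expected count is 28/4 = 7.
1: (6 − 7)²/7 = 1/7 = 0.143
2: (1 − 7)²/7 = 36/7 = 5.143
3: (9 − 7)²/7 = 4/7 = 0.571
4: (12 − 7)²/7 = 25/7 = 3.571
Sum = 9.43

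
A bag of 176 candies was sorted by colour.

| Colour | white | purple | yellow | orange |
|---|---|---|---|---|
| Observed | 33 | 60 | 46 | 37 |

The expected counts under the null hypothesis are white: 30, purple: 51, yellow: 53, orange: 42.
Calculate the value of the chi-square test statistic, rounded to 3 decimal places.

3.408

white: (33 − 30)²/30 = 9/30 = 0.3000
purple: (60 − 51)²/51 = 81/51 = 1.5882
yellow: (46 − 53)²/53 = 49/53 = 0.9245
orange: (37 − 42)²/42 = 25/42 = 0.5952
Sum = 3.408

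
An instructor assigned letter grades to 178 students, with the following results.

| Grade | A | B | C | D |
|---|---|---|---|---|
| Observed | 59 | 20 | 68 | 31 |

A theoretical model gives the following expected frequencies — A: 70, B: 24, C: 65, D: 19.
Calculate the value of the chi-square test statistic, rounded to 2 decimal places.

10.11

cat         O        E   (O−E)²/E
A          59       70      1.729
B          20       24      0.667
C          68       65      0.138
D          31       19      7.579
Sum = 10.11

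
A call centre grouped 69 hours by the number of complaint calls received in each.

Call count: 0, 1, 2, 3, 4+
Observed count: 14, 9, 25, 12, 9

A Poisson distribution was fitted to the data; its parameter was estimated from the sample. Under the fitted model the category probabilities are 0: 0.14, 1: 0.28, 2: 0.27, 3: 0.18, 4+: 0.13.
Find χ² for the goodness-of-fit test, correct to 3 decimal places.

Expected counts E_i = n·p_i: 69×0.14 = 9.66, 69×0.28 = 19.32, 69×0.27 = 18.63, 69×0.18 = 12.42, 69×0.13 = 8.97.
0: (14 − 9.66)²/9.66 = 18.8356/9.66 = 1.9499
1: (9 − 19.32)²/19.32 = 106.5024/19.32 = 5.5125
2: (25 − 18.63)²/18.63 = 40.5769/18.63 = 2.1780
3: (12 − 12.42)²/12.42 = 0.1764/12.42 = 0.0142
4+: (9 − 8.97)²/8.97 = 0.0009/8.97 = 0.0001
Sum = 9.655

9.655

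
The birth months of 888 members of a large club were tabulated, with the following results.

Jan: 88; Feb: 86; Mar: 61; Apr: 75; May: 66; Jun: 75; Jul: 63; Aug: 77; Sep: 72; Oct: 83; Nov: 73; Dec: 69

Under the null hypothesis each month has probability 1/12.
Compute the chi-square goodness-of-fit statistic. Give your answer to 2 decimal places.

Expected count for each of the 12 categories: 888/12 = 74.
Jan: (88 − 74)²/74 = 196/74 = 2.649
Feb: (86 − 74)²/74 = 144/74 = 1.946
Mar: (61 − 74)²/74 = 169/74 = 2.284
Apr: (75 − 74)²/74 = 1/74 = 0.014
May: (66 − 74)²/74 = 64/74 = 0.865
Jun: (75 − 74)²/74 = 1/74 = 0.014
Jul: (63 − 74)²/74 = 121/74 = 1.635
Aug: (77 − 74)²/74 = 9/74 = 0.122
Sep: (72 − 74)²/74 = 4/74 = 0.054
Oct: (83 − 74)²/74 = 81/74 = 1.095
Nov: (73 − 74)²/74 = 1/74 = 0.014
Dec: (69 − 74)²/74 = 25/74 = 0.338
Sum = 11.03

11.03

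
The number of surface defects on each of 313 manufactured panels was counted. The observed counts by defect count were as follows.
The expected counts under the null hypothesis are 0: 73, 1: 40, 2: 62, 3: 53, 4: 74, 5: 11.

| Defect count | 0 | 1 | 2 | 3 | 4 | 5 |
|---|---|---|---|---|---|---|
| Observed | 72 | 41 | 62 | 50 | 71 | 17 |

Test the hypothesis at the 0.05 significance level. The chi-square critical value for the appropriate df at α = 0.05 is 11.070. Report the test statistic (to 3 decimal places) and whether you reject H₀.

χ² = (72−73)²/73 + (41−40)²/40 + (62−62)²/62 + (50−53)²/53 + (71−74)²/74 + (17−11)²/11
   = 0.0137 + 0.0250 + 0.0000 + 0.1698 + 0.1216 + 3.2727
Sum = 3.603
df = 5. Since 3.603 < 11.070, we do not reject H₀.

3.603; do not reject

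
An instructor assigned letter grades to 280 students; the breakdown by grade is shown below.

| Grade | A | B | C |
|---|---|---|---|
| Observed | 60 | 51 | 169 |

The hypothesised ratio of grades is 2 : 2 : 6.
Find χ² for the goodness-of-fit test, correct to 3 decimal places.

0.738

Ratio total = 10. Expected counts: 280×2/10 = 56, 280×2/10 = 56, 280×6/10 = 168.
cat         O        E   (O−E)²/E
A          60       56     0.2857
B          51       56     0.4464
C         169      168     0.0060
Sum = 0.738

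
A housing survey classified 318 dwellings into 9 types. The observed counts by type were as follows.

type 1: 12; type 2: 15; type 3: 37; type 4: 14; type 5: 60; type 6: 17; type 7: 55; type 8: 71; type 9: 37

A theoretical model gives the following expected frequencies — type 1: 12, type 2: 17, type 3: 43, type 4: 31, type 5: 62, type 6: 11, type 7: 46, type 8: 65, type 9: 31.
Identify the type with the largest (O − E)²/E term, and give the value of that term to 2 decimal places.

type 4, 9.32

χ² = (12−12)²/12 + (15−17)²/17 + (37−43)²/43 + (14−31)²/31 + (60−62)²/62 + (17−11)²/11 + (55−46)²/46 + (71−65)²/65 + (37−31)²/31
   = 0.000 + 0.235 + 0.837 + 9.323 + 0.065 + 3.273 + 1.761 + 0.554 + 1.161
The largest term is for type 4: 9.32.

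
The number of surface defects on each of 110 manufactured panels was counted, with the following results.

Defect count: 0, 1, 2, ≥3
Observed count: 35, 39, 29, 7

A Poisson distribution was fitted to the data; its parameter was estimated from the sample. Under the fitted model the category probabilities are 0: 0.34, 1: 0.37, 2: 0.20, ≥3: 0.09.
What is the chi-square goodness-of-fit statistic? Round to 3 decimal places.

3.302

Expected counts E_i = n·p_i: 110×0.34 = 37.4, 110×0.37 = 40.7, 110×0.20 = 22, 110×0.09 = 9.9.
0: (35 − 37.4)²/37.4 = 5.76/37.4 = 0.1540
1: (39 − 40.7)²/40.7 = 2.89/40.7 = 0.0710
2: (29 − 22)²/22 = 49/22 = 2.2273
≥3: (7 − 9.9)²/9.9 = 8.41/9.9 = 0.8495
Sum = 3.302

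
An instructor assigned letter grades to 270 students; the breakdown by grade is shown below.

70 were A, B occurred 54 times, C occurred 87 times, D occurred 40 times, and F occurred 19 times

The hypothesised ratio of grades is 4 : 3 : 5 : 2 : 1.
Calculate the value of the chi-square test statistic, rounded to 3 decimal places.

0.656

Ratio total = 15. Expected counts: 270×4/15 = 72, 270×3/15 = 54, 270×5/15 = 90, 270×2/15 = 36, 270×1/15 = 18.
A: (70 − 72)²/72 = 4/72 = 0.0556
B: (54 − 54)²/54 = 0/54 = 0.0000
C: (87 − 90)²/90 = 9/90 = 0.1000
D: (40 − 36)²/36 = 16/36 = 0.4444
F: (19 − 18)²/18 = 1/18 = 0.0556
Sum = 0.656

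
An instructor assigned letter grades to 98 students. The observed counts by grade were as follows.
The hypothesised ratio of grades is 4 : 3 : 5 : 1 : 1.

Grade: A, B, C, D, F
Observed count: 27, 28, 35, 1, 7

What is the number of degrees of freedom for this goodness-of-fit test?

4

There are k = 5 categories and no parameters were estimated from the data, so df = 5 − 1 = 4.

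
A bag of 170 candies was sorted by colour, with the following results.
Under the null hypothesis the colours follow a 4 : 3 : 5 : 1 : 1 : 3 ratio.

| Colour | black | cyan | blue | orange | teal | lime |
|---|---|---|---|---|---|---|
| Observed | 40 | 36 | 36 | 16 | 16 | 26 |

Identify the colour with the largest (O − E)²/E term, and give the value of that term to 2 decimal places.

Ratio total = 17. Expected counts: 170×4/17 = 40, 170×3/17 = 30, 170×5/17 = 50, 170×1/17 = 10, 170×1/17 = 10, 170×3/17 = 30.
cat         O        E   (O−E)²/E
black      40       40      0.000
cyan       36       30      1.200
blue       36       50      3.920
orange     16       10      3.600
teal       16       10      3.600
lime       26       30      0.533
The largest term is for blue: 3.92.

blue, 3.92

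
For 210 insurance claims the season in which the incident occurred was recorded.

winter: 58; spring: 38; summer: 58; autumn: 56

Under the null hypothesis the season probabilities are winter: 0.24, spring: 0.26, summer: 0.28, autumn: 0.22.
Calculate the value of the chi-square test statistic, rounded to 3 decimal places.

8.283

Expected counts E_i = n·p_i: 210×0.24 = 50.4, 210×0.26 = 54.6, 210×0.28 = 58.8, 210×0.22 = 46.2.
χ² = (58−50.4)²/50.4 + (38−54.6)²/54.6 + (58−58.8)²/58.8 + (56−46.2)²/46.2
   = 1.1460 + 5.0469 + 0.0109 + 2.0788
Sum = 8.283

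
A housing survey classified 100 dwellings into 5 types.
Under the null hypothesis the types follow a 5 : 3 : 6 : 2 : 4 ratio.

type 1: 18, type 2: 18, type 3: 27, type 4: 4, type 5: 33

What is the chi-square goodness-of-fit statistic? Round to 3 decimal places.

14.910

Ratio total = 20. Expected counts: 100×5/20 = 25, 100×3/20 = 15, 100×6/20 = 30, 100×2/20 = 10, 100×4/20 = 20.
cat         O        E   (O−E)²/E
type 1     18       25     1.9600
type 2     18       15     0.6000
type 3     27       30     0.3000
type 4      4       10     3.6000
type 5     33       20     8.4500
Sum = 14.910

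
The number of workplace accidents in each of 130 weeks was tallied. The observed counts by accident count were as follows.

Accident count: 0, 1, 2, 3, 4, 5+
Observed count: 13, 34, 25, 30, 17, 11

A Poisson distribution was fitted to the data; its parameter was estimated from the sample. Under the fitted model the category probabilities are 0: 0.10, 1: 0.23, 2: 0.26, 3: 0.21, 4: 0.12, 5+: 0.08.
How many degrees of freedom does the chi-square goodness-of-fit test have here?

There are k = 6 categories and 1 parameter estimated from the data, so df = 6 − 1 − 1 = 4.

4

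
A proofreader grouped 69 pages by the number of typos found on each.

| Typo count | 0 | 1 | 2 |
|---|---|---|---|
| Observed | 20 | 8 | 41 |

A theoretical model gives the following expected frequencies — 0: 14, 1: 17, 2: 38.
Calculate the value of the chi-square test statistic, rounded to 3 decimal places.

7.573

0: (20 − 14)²/14 = 36/14 = 2.5714
1: (8 − 17)²/17 = 81/17 = 4.7647
2: (41 − 38)²/38 = 9/38 = 0.2368
Sum = 7.573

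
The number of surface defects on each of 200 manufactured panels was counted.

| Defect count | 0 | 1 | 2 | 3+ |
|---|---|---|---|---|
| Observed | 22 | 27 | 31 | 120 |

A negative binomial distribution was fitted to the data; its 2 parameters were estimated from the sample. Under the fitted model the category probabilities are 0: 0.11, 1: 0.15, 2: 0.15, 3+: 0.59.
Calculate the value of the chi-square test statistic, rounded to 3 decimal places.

0.367

Expected counts E_i = n·p_i: 200×0.11 = 22, 200×0.15 = 30, 200×0.15 = 30, 200×0.59 = 118.
0: (22 − 22)²/22 = 0/22 = 0.0000
1: (27 − 30)²/30 = 9/30 = 0.3000
2: (31 − 30)²/30 = 1/30 = 0.0333
3+: (120 − 118)²/118 = 4/118 = 0.0339
Sum = 0.367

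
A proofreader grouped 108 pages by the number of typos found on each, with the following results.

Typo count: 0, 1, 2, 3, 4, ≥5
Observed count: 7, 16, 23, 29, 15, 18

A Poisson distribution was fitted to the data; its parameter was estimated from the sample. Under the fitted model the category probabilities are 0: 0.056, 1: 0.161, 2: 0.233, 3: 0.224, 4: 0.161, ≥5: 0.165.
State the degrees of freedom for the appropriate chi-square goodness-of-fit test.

4

There are k = 6 categories and 1 parameter estimated from the data, so df = 6 − 1 − 1 = 4.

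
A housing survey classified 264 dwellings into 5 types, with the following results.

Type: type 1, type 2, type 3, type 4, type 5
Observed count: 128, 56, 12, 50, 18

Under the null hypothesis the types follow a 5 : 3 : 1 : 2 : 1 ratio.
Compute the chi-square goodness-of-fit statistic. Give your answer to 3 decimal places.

10.552

Ratio total = 12. Expected counts: 264×5/12 = 110, 264×3/12 = 66, 264×1/12 = 22, 264×2/12 = 44, 264×1/12 = 22.
cat         O        E   (O−E)²/E
type 1    128      110     2.9455
type 2     56       66     1.5152
type 3     12       22     4.5455
type 4     50       44     0.8182
type 5     18       22     0.7273
Sum = 10.552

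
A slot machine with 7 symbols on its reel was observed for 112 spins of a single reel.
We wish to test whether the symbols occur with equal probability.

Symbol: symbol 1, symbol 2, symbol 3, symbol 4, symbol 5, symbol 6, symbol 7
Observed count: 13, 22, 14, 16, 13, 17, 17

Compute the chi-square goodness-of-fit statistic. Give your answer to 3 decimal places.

3.750

Under H₀ each category has probability 1/7, so each expected count is 112/7 = 16.
symbol 1: (13 − 16)²/16 = 9/16 = 0.5625
symbol 2: (22 − 16)²/16 = 36/16 = 2.2500
symbol 3: (14 − 16)²/16 = 4/16 = 0.2500
symbol 4: (16 − 16)²/16 = 0/16 = 0.0000
symbol 5: (13 − 16)²/16 = 9/16 = 0.5625
symbol 6: (17 − 16)²/16 = 1/16 = 0.0625
symbol 7: (17 − 16)²/16 = 1/16 = 0.0625
Sum = 3.750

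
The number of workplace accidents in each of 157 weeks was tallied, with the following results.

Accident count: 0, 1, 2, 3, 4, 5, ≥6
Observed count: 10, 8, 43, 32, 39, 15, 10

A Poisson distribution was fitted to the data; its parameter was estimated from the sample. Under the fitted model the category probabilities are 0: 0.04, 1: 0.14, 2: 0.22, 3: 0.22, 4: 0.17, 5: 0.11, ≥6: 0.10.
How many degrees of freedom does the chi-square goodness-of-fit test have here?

5

There are k = 7 categories and 1 parameter estimated from the data, so df = 7 − 1 − 1 = 5.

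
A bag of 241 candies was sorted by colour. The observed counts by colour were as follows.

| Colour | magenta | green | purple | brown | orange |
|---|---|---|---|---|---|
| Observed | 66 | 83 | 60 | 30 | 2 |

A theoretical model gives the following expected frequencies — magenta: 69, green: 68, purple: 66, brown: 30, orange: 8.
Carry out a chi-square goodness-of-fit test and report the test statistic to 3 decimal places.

8.485

cat          O        E   (O−E)²/E
magenta     66       69     0.1304
green       83       68     3.3088
purple      60       66     0.5455
brown       30       30     0.0000
orange       2        8     4.5000
Sum = 8.485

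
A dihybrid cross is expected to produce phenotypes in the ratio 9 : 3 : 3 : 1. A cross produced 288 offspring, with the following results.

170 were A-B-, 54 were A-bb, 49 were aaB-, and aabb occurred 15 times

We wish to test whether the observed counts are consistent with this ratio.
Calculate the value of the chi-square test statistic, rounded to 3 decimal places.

1.358

Ratio total = 16. Expected counts: 288×9/16 = 162, 288×3/16 = 54, 288×3/16 = 54, 288×1/16 = 18.
A-B-: (170 − 162)²/162 = 64/162 = 0.3951
A-bb: (54 − 54)²/54 = 0/54 = 0.0000
aaB-: (49 − 54)²/54 = 25/54 = 0.4630
aabb: (15 − 18)²/18 = 9/18 = 0.5000
Sum = 1.358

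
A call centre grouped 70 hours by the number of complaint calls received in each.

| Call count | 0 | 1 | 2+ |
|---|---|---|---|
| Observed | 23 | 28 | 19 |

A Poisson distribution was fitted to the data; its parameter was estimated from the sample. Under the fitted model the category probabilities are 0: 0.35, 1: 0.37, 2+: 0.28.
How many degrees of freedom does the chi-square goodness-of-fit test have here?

There are k = 3 categories and 1 parameter estimated from the data, so df = 3 − 1 − 1 = 1.

1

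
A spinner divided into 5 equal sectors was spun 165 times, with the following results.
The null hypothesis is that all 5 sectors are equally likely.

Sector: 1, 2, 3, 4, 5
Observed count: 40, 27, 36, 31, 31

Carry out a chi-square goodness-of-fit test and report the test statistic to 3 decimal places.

Under H₀ each category has probability 1/5, so each expected count is 165/5 = 33.
χ² = (40−33)²/33 + (27−33)²/33 + (36−33)²/33 + (31−33)²/33 + (31−33)²/33
   = 1.4848 + 1.0909 + 0.2727 + 0.1212 + 0.1212
Sum = 3.091

3.091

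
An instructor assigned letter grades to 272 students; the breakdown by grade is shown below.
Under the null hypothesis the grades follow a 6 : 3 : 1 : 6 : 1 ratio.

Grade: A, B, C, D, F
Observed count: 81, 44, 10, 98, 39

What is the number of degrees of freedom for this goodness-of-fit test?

There are k = 5 categories and no parameters were estimated from the data, so df = 5 − 1 = 4.

4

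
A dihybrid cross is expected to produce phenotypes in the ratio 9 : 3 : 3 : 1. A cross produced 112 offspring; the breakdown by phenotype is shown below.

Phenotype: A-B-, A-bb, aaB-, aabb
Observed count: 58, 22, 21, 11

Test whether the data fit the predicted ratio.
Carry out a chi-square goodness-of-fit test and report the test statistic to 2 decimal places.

2.73

Ratio total = 16. Expected counts: 112×9/16 = 63, 112×3/16 = 21, 112×3/16 = 21, 112×1/16 = 7.
χ² = (58−63)²/63 + (22−21)²/21 + (21−21)²/21 + (11−7)²/7
   = 0.397 + 0.048 + 0.000 + 2.286
Sum = 2.73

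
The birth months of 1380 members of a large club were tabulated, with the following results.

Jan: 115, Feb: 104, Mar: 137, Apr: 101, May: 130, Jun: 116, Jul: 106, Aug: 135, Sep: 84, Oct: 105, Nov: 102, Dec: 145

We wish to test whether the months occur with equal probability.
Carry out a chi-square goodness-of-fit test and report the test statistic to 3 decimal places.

31.635

Expected count for each of the 12 categories: 1380/12 = 115.
cat         O        E   (O−E)²/E
Jan       115      115     0.0000
Feb       104      115     1.0522
Mar       137      115     4.2087
Apr       101      115     1.7043
May       130      115     1.9565
Jun       116      115     0.0087
Jul       106      115     0.7043
Aug       135      115     3.4783
Sep        84      115     8.3565
Oct       105      115     0.8696
Nov       102      115     1.4696
Dec       145      115     7.8261
Sum = 31.635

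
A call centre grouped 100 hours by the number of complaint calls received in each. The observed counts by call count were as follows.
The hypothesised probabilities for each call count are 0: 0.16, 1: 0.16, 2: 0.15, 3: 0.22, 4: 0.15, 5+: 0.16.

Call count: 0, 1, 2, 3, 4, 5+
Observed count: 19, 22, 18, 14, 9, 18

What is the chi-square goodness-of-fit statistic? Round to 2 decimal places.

8.97

Expected counts E_i = n·p_i: 100×0.16 = 16, 100×0.16 = 16, 100×0.15 = 15, 100×0.22 = 22, 100×0.15 = 15, 100×0.16 = 16.
χ² = (19−16)²/16 + (22−16)²/16 + (18−15)²/15 + (14−22)²/22 + (9−15)²/15 + (18−16)²/16
   = 0.563 + 2.250 + 0.600 + 2.909 + 2.400 + 0.250
Sum = 8.97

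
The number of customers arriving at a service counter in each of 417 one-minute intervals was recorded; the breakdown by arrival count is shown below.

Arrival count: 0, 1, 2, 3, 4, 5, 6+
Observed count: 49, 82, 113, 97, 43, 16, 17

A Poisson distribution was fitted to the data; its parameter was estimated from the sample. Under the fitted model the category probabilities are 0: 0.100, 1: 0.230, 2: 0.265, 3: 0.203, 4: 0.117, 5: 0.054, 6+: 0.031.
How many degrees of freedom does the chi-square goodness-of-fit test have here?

5

There are k = 7 categories and 1 parameter estimated from the data, so df = 7 − 1 − 1 = 5.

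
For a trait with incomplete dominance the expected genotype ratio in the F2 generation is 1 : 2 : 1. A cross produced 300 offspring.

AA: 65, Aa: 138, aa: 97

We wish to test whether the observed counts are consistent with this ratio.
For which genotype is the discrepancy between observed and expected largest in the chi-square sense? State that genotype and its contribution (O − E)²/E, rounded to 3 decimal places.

Ratio total = 4. Expected counts: 300×1/4 = 75, 300×2/4 = 150, 300×1/4 = 75.
χ² = (65−75)²/75 + (138−150)²/150 + (97−75)²/75
   = 1.3333 + 0.9600 + 6.4533
The largest term is for aa: 6.453.

aa, 6.453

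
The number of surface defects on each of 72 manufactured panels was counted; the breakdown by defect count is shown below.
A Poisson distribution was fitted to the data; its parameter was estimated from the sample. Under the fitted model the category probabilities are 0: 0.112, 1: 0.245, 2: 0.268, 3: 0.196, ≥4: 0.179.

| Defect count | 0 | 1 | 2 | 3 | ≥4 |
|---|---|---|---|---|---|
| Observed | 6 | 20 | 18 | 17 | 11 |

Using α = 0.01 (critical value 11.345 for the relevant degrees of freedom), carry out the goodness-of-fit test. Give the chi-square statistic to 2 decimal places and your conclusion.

Expected counts E_i = n·p_i: 72×0.112 = 8.064, 72×0.245 = 17.64, 72×0.268 = 19.296, 72×0.196 = 14.112, 72×0.179 = 12.888.
0: (6 − 8.064)²/8.064 = 4.260096/8.064 = 0.528
1: (20 − 17.64)²/17.64 = 5.5696/17.64 = 0.316
2: (18 − 19.296)²/19.296 = 1.679616/19.296 = 0.087
3: (17 − 14.112)²/14.112 = 8.340544/14.112 = 0.591
≥4: (11 − 12.888)²/12.888 = 3.564544/12.888 = 0.277
Sum = 1.80
df = 3. Since 1.80 < 11.345, we do not reject H₀.

1.80; do not reject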